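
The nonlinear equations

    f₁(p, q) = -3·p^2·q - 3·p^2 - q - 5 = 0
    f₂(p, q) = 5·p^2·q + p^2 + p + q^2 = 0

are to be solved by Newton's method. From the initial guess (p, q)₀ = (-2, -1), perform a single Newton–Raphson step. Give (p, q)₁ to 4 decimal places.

At (-2, -1): F = (-4.0000, -17.0000).
Jacobian J = [[-6·p·q - 6·p, -3·p^2 - 1], [10·p·q + 2·p + 1, 5·p^2 + 2·q]].
At the point, J = [[0.0000, -13.0000], [17.0000, 18.0000]] (det J = 221.0000).
Solving J·Δ = −F gives Δ = (1.3258, -0.3077).
Then the next iterate is (p, q)₁ = (-0.6742, -1.3077).

(-0.6742, -1.3077)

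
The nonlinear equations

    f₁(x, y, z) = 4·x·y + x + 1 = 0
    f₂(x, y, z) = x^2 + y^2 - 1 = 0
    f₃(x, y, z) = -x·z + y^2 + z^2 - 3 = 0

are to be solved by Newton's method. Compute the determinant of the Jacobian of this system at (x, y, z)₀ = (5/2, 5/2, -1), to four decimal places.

J = [[4·y + 1, 4·x, 0], [2·x, 2·y, 0], [-z, 2·y, -x + 2·z]].
At the point, J = [[11.0000, 10.0000, 0.0000], [5.0000, 5.0000, 0.0000], [1.0000, 5.0000, -4.5000]].
det J = -22.5000.

-22.5000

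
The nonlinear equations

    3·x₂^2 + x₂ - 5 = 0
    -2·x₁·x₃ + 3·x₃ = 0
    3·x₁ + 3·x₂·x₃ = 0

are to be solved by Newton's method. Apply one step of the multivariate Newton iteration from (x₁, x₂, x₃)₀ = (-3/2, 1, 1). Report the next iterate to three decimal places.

At (-3/2, 1, 1): F = (-1.000, 6.000, -1.500).
Jacobian J = [[0, 6·x₂ + 1, 0], [-2·x₃, 0, -2·x₁ + 3], [3, 3·x₃, 3·x₂]].
At the point, J = [[0.000, 7.000, 0.000], [-2.000, 0.000, 6.000], [3.000, 3.000, 3.000]] (det J = 168.000).
Solving J·Δ = −F gives Δ = (1.018, 0.143, -0.661).
Then the next iterate is (x₁, x₂, x₃)₁ = (-0.482, 1.143, 0.339).

(-0.482, 1.143, 0.339)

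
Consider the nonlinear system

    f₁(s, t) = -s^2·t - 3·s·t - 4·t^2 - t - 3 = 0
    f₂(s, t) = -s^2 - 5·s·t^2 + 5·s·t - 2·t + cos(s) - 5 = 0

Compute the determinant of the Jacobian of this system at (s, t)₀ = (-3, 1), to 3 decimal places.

94.270

J = [[-2·s·t - 3·t, -s^2 - 3·s - 8·t - 1], [-2·s - 5·t^2 + 5·t - sin(s), -10·s·t + 5·s - 2]].
At the point, J = [[3.000, -9.000], [6.14112, 13.000]].
det J = 94.270.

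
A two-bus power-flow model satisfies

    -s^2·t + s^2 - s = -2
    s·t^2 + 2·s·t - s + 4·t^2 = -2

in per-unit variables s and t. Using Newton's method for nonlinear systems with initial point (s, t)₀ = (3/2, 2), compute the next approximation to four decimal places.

(1.7418, 0.7923)

At (3/2, 2): F = (-1.7500, 28.5000).
Jacobian J = [[-2·s·t + 2·s - 1, -s^2], [t^2 + 2·t - 1, 2·s·t + 2·s + 8·t]].
At the point, J = [[-4.0000, -2.2500], [7.0000, 25.0000]] (det J = -84.2500).
Solving J·Δ = −F gives Δ = (0.2418, -1.2077).
Then the next iterate is (s, t)₁ = (1.7418, 0.7923).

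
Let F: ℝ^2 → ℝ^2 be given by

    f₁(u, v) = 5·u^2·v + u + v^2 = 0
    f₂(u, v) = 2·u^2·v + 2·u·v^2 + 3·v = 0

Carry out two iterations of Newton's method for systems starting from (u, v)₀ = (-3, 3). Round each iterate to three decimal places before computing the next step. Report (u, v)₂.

At (-3, 3): F = (141.000, 9.000).
Jacobian J = [[10·u·v + 1, 5·u^2 + 2·v], [4·u·v + 2·v^2, 2·u^2 + 4·u·v + 3]].
At the point, J = [[-89.000, 51.000], [-18.000, -15.000]] (det J = 2253.000).
Solving J·Δ = −F gives Δ = (1.142, -0.771).
Then the next iterate is (u, v)₁ = (-1.858, 2.229).
Round to (-1.858, 2.229) and repeat: F = (41.58481, 3.61402), J = [[-40.41482, 21.71882], [-6.62905, -6.66160]].
Δ = (0.860, -0.314), so (u, v)₂ = (-0.998, 1.915).

(-0.998, 1.915)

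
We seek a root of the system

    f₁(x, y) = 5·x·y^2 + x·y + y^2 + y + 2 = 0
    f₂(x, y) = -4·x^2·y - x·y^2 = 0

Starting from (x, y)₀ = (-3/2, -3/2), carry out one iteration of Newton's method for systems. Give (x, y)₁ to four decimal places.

At (-3/2, -3/2): F = (-11.8750, 16.8750).
Jacobian J = [[5·y^2 + y, 10·x·y + x + 2·y + 1], [-8·x·y - y^2, -4·x^2 - 2·x·y]].
At the point, J = [[9.7500, 19.0000], [-20.2500, -13.5000]] (det J = 253.1250).
Solving J·Δ = −F gives Δ = (0.6333, 0.3000).
Then the next iterate is (x, y)₁ = (-0.8667, -1.2000).

(-0.8667, -1.2000)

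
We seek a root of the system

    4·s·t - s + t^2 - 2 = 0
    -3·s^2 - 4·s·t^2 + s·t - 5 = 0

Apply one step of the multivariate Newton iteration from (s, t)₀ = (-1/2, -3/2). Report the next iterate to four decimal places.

At (-1/2, -3/2): F = (3.7500, -0.5000).
Jacobian J = [[4·t - 1, 4·s + 2·t], [-6·s - 4·t^2 + t, -8·s·t + s]].
At the point, J = [[-7.0000, -5.0000], [-7.5000, -6.5000]] (det J = 8.0000).
Solving J·Δ = −F gives Δ = (3.3594, -3.9531).
Then the next iterate is (s, t)₁ = (2.8594, -5.4531).

(2.8594, -5.4531)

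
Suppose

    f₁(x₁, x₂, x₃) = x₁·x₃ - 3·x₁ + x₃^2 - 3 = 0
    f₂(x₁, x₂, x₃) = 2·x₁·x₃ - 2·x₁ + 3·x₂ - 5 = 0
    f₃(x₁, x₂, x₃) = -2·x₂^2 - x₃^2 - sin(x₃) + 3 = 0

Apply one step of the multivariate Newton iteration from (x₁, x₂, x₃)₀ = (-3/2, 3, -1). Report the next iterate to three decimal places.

At (-3/2, 3, -1): F = (4.000, 10.000, -15.15853).
Jacobian J = [[x₃ - 3, 0, x₁ + 2·x₃], [2·x₃ - 2, 3, 2·x₁], [0, -4·x₂, -2·x₃ - cos(x₃)]].
At the point, J = [[-4.000, 0.000, -3.500], [-4.000, 3.000, -3.000], [0.000, -12.000, 1.45970]] (det J = -41.51637).
Solving J·Δ = −F gives Δ = (3.236, -1.574, -2.556).
Then the next iterate is (x₁, x₂, x₃)₁ = (1.736, 1.426, -3.556).

(1.736, 1.426, -3.556)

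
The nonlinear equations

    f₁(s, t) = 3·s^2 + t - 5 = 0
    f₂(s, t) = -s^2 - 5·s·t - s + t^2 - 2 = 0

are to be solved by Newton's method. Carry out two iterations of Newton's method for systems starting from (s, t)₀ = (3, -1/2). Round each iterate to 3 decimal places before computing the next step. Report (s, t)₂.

At (3, -1/2): F = (21.500, -6.250).
Jacobian J = [[6·s, 1], [-2·s - 5·t - 1, -5·s + 2·t]].
At the point, J = [[18.000, 1.000], [-4.500, -16.000]] (det J = -283.500).
Solving J·Δ = −F gives Δ = (-1.191, -0.056).
Then the next iterate is (s, t)₁ = (1.809, -0.556).
Round to (1.809, -0.556) and repeat: F = (4.26144, -1.74332), J = [[10.854, 1.000], [-1.838, -10.157]].
Δ = (-0.383, -0.102), so (s, t)₂ = (1.426, -0.658).

(1.426, -0.658)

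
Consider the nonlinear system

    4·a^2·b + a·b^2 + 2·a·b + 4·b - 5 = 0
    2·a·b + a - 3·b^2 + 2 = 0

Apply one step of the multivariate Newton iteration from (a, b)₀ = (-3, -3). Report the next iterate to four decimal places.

(-2.0621, -1.7759)

At (-3, -3): F = (-134.0000, -10.0000).
Jacobian J = [[8·a·b + b^2 + 2·b, 4·a^2 + 2·a·b + 2·a + 4], [2·b + 1, 2·a - 6·b]].
At the point, J = [[75.0000, 52.0000], [-5.0000, 12.0000]] (det J = 1160.0000).
Solving J·Δ = −F gives Δ = (0.9379, 1.2241).
Then the next iterate is (a, b)₁ = (-2.0621, -1.7759).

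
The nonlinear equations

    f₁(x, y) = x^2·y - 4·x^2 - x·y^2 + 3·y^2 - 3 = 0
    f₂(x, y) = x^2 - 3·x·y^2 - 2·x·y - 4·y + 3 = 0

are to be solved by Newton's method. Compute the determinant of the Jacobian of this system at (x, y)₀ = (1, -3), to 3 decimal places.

-485.000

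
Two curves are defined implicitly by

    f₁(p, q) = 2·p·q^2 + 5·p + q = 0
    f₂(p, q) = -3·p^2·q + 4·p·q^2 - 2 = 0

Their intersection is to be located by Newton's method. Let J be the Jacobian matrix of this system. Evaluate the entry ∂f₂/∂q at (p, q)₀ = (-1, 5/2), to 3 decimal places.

∂f₂/∂q = -3·p^2 + 8·p·q.
At (-1, 5/2) this is -23.000.

-23.000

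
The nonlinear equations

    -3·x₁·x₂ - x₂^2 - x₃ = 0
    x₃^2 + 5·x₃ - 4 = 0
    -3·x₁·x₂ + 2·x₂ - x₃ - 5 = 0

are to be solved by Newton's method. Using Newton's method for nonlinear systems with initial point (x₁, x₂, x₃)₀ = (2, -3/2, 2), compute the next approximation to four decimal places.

(-3.1358, -7.2500, 0.8889)

At (2, -3/2, 2): F = (4.7500, 10.0000, -1.0000).
Jacobian J = [[-3·x₂, -3·x₁ - 2·x₂, -1], [0, 0, 2·x₃ + 5], [-3·x₂, -3·x₁ + 2, -1]].
At the point, J = [[4.5000, -3.0000, -1.0000], [0.0000, 0.0000, 9.0000], [4.5000, -4.0000, -1.0000]] (det J = 40.5000).
Solving J·Δ = −F gives Δ = (-5.1358, -5.7500, -1.1111).
Then the next iterate is (x₁, x₂, x₃)₁ = (-3.1358, -7.2500, 0.8889).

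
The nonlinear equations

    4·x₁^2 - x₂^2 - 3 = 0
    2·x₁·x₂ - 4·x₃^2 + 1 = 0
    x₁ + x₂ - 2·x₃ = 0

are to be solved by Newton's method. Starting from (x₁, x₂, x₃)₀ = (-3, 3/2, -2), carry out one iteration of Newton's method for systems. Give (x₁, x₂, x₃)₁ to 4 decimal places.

(0.3000, -14.6500, -7.1750)

At (-3, 3/2, -2): F = (30.7500, -24.0000, 2.5000).
Jacobian J = [[8·x₁, -2·x₂, 0], [2·x₂, 2·x₁, -8·x₃], [1, 1, -2]].
At the point, J = [[-24.0000, -3.0000, 0.0000], [3.0000, -6.0000, 16.0000], [1.0000, 1.0000, -2.0000]] (det J = 30.0000).
Solving J·Δ = −F gives Δ = (3.3000, -16.1500, -5.1750).
Then the next iterate is (x₁, x₂, x₃)₁ = (0.3000, -14.6500, -7.1750).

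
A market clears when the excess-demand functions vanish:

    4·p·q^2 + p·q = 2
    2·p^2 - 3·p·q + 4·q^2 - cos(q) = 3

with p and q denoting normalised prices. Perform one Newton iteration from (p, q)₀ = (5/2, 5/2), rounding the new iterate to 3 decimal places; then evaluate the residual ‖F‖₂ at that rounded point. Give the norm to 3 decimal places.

At (5/2, 5/2): F = (66.750, 16.55114).
Jacobian J = [[4·q^2 + q, 8·p·q + p], [4·p - 3·q, -3·p + 8·q + sin(q)]].
At the point, J = [[27.500, 52.500], [2.500, 13.09847]] (det J = 228.95798).
Solving J·Δ = −F gives Δ = (-0.024, -1.259).
Then the next iterate is (p, q)₁ = (2.476, 1.241).
Re-evaluating at (2.476, 1.241): F = (16.32568, 5.87948), so ‖F‖₂ = 17.352.

17.352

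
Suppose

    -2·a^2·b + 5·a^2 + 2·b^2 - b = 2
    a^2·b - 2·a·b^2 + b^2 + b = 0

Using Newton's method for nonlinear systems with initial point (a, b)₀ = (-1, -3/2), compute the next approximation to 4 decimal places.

At (-1, -3/2): F = (12.0000, 3.7500).
Jacobian J = [[-4·a·b + 10·a, -2·a^2 + 4·b - 1], [2·a·b - 2·b^2, a^2 - 4·a·b + 2·b + 1]].
At the point, J = [[-16.0000, -9.0000], [-1.5000, -7.0000]] (det J = 98.5000).
Solving J·Δ = −F gives Δ = (0.5102, 0.4264).
Then the next iterate is (a, b)₁ = (-0.4898, -1.0736).

(-0.4898, -1.0736)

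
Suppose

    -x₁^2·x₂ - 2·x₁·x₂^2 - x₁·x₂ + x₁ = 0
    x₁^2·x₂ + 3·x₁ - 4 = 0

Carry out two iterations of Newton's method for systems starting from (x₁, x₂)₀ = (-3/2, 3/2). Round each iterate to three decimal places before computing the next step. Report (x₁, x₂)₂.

(-2.635, 1.140)

At (-3/2, 3/2): F = (4.125, -5.125).
Jacobian J = [[-2·x₁·x₂ - 2·x₂^2 - x₂ + 1, -x₁^2 - 4·x₁·x₂ - x₁], [2·x₁·x₂ + 3, x₁^2]].
At the point, J = [[-0.500, 8.250], [-1.500, 2.250]] (det J = 11.250).
Solving J·Δ = −F gives Δ = (-4.583, -0.778).
Then the next iterate is (x₁, x₂)₁ = (-6.083, 0.722).
Round to (-6.083, 0.722) and repeat: F = (-22.06522, 4.46709), J = [[8.01928, -13.35219], [-5.78385, 37.00289]].
Δ = (3.448, 0.418), so (x₁, x₂)₂ = (-2.635, 1.140).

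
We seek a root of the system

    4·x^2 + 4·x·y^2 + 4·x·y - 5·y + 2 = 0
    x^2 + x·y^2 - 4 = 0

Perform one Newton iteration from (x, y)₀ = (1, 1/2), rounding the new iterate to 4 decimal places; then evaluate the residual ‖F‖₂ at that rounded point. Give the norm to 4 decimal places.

At (1, 1/2): F = (6.5000, -2.7500).
Jacobian J = [[8·x + 4·y^2 + 4·y, 8·x·y + 4·x - 5], [2·x + y^2, 2·x·y]].
At the point, J = [[11.0000, 3.0000], [2.2500, 1.0000]] (det J = 4.2500).
Solving J·Δ = −F gives Δ = (-3.4706, 10.5588).
Then the next iterate is (x, y)₁ = (-2.4706, 11.0588).
Re-evaluating at (-2.4706, 11.0588): F = (-1346.754468, -300.043246), so ‖F‖₂ = 1379.7730.

1379.7730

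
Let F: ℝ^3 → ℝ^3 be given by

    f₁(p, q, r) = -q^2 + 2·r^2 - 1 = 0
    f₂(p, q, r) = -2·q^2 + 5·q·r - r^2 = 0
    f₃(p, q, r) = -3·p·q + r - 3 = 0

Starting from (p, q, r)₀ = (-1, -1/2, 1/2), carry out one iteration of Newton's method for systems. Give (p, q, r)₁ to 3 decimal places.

At (-1, -1/2, 1/2): F = (-0.750, -2.000, -4.000).
Jacobian J = [[0, -2·q, 4·r], [0, -4·q + 5·r, 5·q - 2·r], [-3·q, -3·p, 1]].
At the point, J = [[0.000, 1.000, 2.000], [0.000, 4.500, -3.500], [1.500, 3.000, 1.000]] (det J = -18.750).
Solving J·Δ = −F gives Δ = (1.533, 0.530, 0.110).
Then the next iterate is (p, q, r)₁ = (0.533, 0.030, 0.610).

(0.533, 0.030, 0.610)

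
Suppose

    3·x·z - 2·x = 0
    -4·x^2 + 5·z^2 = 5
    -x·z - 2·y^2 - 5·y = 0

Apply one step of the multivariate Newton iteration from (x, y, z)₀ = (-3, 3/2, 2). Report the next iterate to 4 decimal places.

(-1.5507, 0.5031, 1.3108)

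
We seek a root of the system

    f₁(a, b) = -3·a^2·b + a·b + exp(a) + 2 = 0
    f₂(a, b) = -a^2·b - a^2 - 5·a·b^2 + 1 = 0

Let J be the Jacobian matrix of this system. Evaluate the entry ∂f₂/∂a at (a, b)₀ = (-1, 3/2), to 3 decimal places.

-6.250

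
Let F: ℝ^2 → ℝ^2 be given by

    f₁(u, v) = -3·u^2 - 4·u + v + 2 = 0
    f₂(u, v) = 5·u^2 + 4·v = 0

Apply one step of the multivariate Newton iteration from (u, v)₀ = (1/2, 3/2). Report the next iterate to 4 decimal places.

(0.3712, -0.1515)

At (1/2, 3/2): F = (0.7500, 7.2500).
Jacobian J = [[-6·u - 4, 1], [10·u, 4]].
At the point, J = [[-7.0000, 1.0000], [5.0000, 4.0000]] (det J = -33.0000).
Solving J·Δ = −F gives Δ = (-0.1288, -1.6515).
Then the next iterate is (u, v)₁ = (0.3712, -0.1515).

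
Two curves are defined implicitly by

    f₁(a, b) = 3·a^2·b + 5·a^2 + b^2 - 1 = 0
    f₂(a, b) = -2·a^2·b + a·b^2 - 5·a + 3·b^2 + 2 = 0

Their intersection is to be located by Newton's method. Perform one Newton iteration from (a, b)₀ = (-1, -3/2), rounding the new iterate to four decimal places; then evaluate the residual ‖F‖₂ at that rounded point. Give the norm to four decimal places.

9.8150

At (-1, -3/2): F = (1.7500, 14.5000).
Jacobian J = [[6·a·b + 10·a, 3·a^2 + 2·b], [-4·a·b + b^2 - 5, -2·a^2 + 2·a·b + 6·b]].
At the point, J = [[-1.0000, 0.0000], [-8.7500, -8.0000]] (det J = 8.0000).
Solving J·Δ = −F gives Δ = (1.7500, -0.1016).
Then the next iterate is (a, b)₁ = (0.7500, -1.6016).
Re-evaluating at (0.7500, -1.6016): F = (1.674923, 9.671010), so ‖F‖₂ = 9.8150.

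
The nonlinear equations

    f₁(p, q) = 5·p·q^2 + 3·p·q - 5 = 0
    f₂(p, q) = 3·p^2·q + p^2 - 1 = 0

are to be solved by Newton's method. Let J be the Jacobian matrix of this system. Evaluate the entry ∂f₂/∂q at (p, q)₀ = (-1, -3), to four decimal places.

3.0000

∂f₂/∂q = 3·p^2.
At (-1, -3) this is 3.0000.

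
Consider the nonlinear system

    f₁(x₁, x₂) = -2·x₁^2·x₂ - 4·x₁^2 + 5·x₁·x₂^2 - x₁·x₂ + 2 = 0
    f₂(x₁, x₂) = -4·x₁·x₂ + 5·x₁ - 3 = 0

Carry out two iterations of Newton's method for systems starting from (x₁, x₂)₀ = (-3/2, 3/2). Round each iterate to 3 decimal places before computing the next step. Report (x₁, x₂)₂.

(1.792, 12.754)

At (-3/2, 3/2): F = (-28.375, -1.500).
Jacobian J = [[-4·x₁·x₂ - 8·x₁ + 5·x₂^2 - x₂, -2·x₁^2 + 10·x₁·x₂ - x₁], [-4·x₂ + 5, -4·x₁]].
At the point, J = [[30.750, -25.500], [-1.000, 6.000]] (det J = 159.000).
Solving J·Δ = −F gives Δ = (1.311, 0.469).
Then the next iterate is (x₁, x₂)₁ = (-0.189, 1.969).
Round to (-0.189, 1.969) and repeat: F = (-1.57514, -2.45644), J = [[20.41637, -3.60385], [-2.876, 0.756]].
Δ = (1.981, 10.785), so (x₁, x₂)₂ = (1.792, 12.754).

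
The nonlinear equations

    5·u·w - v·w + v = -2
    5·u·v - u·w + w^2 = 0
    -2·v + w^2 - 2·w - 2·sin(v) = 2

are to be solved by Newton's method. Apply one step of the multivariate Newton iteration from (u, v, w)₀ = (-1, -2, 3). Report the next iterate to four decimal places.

At (-1, -2, 3): F = (-9.0000, 22.0000, 6.818595).
Jacobian J = [[5·w, -w + 1, 5·u - v], [5·v - w, 5·u, -u + 2·w], [0, -2·cos(v) - 2, 2·w - 2]].
At the point, J = [[15.0000, -2.0000, -3.0000], [-13.0000, -5.0000, 7.0000], [0.0000, -1.167706, 4.0000]] (det J = -326.931382).
Solving J·Δ = −F gives Δ = (0.4948, 1.2295, -1.3457).
Then the next iterate is (u, v, w)₁ = (-0.5052, -0.7705, 1.6543).

(-0.5052, -0.7705, 1.6543)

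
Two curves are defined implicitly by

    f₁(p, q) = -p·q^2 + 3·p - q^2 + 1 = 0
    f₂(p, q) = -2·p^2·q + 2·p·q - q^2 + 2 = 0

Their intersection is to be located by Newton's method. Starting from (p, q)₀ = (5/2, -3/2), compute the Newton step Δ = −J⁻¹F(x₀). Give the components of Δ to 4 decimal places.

At (5/2, -3/2): F = (0.6250, 11.0000).
Jacobian J = [[-q^2 + 3, -2·p·q - 2·q], [-4·p·q + 2·q, -2·p^2 + 2·p - 2·q]].
At the point, J = [[0.7500, 10.5000], [12.0000, -4.5000]] (det J = -129.3750).
Solving J·Δ = −F gives Δ = (-0.9145, 0.0058).

(-0.9145, 0.0058)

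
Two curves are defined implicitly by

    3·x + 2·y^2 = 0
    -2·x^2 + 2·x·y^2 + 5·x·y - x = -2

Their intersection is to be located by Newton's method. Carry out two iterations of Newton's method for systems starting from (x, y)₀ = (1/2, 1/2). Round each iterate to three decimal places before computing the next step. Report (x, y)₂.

(-1.815, -6.467)

At (1/2, 1/2): F = (2.000, 2.500).
Jacobian J = [[3, 4·y], [-4·x + 2·y^2 + 5·y - 1, 4·x·y + 5·x]].
At the point, J = [[3.000, 2.000], [0.000, 3.500]] (det J = 10.500).
Solving J·Δ = −F gives Δ = (-0.190, -0.714).
Then the next iterate is (x, y)₁ = (0.310, -0.214).
Round to (0.310, -0.214) and repeat: F = (1.02159, 1.19449), J = [[3.000, -0.856], [-3.21841, 1.28464]].
Δ = (-2.125, -6.253), so (x, y)₂ = (-1.815, -6.467).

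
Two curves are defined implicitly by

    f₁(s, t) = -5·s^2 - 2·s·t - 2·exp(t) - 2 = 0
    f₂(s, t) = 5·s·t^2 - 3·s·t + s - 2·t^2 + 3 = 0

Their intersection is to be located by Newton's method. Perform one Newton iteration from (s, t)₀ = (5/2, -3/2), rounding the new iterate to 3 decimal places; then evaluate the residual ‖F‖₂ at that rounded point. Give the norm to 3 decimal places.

14.110

At (5/2, -3/2): F = (-26.19626, 40.375).
Jacobian J = [[-10·s - 2·t, -2·s - 2·exp(t)], [5·t^2 - 3·t + 1, 10·s·t - 3·s - 4·t]].
At the point, J = [[-22.000, -5.44626], [16.750, -39.000]] (det J = 949.22486).
Solving J·Δ = −F gives Δ = (-1.308, 0.474).
Then the next iterate is (s, t)₁ = (1.192, -1.026).
Re-evaluating at (1.192, -1.026): F = (-7.37521, 12.02957), so ‖F‖₂ = 14.110.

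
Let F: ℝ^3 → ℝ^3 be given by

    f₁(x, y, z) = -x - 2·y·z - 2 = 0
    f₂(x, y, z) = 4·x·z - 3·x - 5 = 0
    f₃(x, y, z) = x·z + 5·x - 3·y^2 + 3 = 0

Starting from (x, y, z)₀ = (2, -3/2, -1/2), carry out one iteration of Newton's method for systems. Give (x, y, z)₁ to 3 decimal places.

At (2, -3/2, -1/2): F = (-5.500, -15.000, 5.250).
Jacobian J = [[-1, -2·z, -2·y], [4·z - 3, 0, 4·x], [z + 5, -6·y, x]].
At the point, J = [[-1.000, 1.000, 3.000], [-5.000, 0.000, 8.000], [4.500, 9.000, 2.000]] (det J = -17.000).
Solving J·Δ = −F gives Δ = (3.706, -3.368, 4.191).
Then the next iterate is (x, y, z)₁ = (5.706, -4.868, 3.691).

(5.706, -4.868, 3.691)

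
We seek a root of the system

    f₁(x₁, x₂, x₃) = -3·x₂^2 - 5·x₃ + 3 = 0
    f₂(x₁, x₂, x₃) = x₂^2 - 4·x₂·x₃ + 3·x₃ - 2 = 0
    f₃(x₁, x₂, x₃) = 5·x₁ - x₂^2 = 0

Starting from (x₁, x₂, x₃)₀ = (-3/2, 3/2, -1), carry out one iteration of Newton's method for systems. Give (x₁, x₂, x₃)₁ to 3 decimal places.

(0.329, 1.298, -0.387)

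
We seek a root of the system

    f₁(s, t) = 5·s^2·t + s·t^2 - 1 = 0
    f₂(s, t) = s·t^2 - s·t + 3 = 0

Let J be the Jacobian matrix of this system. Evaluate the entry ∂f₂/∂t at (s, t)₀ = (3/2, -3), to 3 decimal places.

∂f₂/∂t = 2·s·t - s.
At (3/2, -3) this is -10.500.

-10.500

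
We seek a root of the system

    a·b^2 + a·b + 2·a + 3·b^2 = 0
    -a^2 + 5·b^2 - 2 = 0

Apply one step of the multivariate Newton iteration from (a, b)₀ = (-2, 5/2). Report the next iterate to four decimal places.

At (-2, 5/2): F = (-2.7500, 25.2500).
Jacobian J = [[b^2 + b + 2, 2·a·b + a + 6·b], [-2·a, 10·b]].
At the point, J = [[10.7500, 3.0000], [4.0000, 25.0000]] (det J = 256.7500).
Solving J·Δ = −F gives Δ = (0.5628, -1.1000).
Then the next iterate is (a, b)₁ = (-1.4372, 1.4000).

(-1.4372, 1.4000)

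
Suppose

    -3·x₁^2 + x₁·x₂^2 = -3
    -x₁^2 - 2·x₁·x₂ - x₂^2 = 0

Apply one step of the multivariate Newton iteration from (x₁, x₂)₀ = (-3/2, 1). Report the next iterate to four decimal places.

(-1.0385, 0.7885)

At (-3/2, 1): F = (-5.2500, -0.2500).
Jacobian J = [[-6·x₁ + x₂^2, 2·x₁·x₂], [-2·x₁ - 2·x₂, -2·x₁ - 2·x₂]].
At the point, J = [[10.0000, -3.0000], [1.0000, 1.0000]] (det J = 13.0000).
Solving J·Δ = −F gives Δ = (0.4615, -0.2115).
Then the next iterate is (x₁, x₂)₁ = (-1.0385, 0.7885).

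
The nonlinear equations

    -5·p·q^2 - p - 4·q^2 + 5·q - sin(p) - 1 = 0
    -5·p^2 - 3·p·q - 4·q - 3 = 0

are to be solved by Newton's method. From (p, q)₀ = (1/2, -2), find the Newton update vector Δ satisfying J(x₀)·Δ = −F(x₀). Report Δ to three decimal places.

(0.004, 1.228)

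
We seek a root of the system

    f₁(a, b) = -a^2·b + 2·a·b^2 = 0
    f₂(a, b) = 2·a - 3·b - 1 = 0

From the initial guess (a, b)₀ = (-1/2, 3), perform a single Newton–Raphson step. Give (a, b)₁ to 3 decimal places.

(-1.282, -1.188)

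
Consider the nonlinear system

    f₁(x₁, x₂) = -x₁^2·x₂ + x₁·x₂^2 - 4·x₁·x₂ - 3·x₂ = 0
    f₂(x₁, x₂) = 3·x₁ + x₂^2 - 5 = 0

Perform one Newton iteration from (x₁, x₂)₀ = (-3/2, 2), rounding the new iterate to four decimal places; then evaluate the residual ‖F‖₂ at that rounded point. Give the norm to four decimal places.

7.9988

At (-3/2, 2): F = (-4.5000, -5.5000).
Jacobian J = [[-2·x₁·x₂ + x₂^2 - 4·x₂, -x₁^2 + 2·x₁·x₂ - 4·x₁ - 3], [3, 2·x₂]].
At the point, J = [[2.0000, -5.2500], [3.0000, 4.0000]] (det J = 23.7500).
Solving J·Δ = −F gives Δ = (1.9737, -0.1053).
Then the next iterate is (x₁, x₂)₁ = (0.4737, 1.8947).
Re-evaluating at (0.4737, 1.8947): F = (-7.998803, 0.010988), so ‖F‖₂ = 7.9988.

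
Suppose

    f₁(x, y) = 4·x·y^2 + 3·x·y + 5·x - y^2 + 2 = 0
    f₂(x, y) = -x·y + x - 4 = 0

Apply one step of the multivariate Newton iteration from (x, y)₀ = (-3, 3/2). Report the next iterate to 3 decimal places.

At (-3, 3/2): F = (-55.750, -2.500).
Jacobian J = [[4·y^2 + 3·y + 5, 8·x·y + 3·x - 2·y], [-y + 1, -x]].
At the point, J = [[18.500, -48.000], [-0.500, 3.000]] (det J = 31.500).
Solving J·Δ = −F gives Δ = (9.119, 2.353).
Then the next iterate is (x, y)₁ = (6.119, 3.853).

(6.119, 3.853)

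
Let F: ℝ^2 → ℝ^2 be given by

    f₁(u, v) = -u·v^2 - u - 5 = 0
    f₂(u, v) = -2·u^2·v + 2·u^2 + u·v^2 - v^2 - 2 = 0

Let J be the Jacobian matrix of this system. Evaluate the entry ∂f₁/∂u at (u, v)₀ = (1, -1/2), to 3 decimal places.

∂f₁/∂u = -v^2 - 1.
At (1, -1/2) this is -1.250.

-1.250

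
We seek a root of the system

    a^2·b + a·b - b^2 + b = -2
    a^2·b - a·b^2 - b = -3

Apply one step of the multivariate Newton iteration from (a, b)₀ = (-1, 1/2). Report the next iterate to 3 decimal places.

At (-1, 1/2): F = (2.250, 3.250).
Jacobian J = [[2·a·b + b, a^2 + a - 2·b + 1], [2·a·b - b^2, a^2 - 2·a·b - 1]].
At the point, J = [[-0.500, 0.000], [-1.250, 1.000]] (det J = -0.500).
Solving J·Δ = −F gives Δ = (4.500, 2.375).
Then the next iterate is (a, b)₁ = (3.500, 2.875).

(3.500, 2.875)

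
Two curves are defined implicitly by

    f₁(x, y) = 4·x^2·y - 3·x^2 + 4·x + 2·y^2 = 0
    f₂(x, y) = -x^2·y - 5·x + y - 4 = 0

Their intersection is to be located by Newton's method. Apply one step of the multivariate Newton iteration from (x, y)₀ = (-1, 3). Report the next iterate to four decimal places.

(-2.0000, 0.6875)

At (-1, 3): F = (23.0000, 1.0000).
Jacobian J = [[8·x·y - 6·x + 4, 4·x^2 + 4·y], [-2·x·y - 5, -x^2 + 1]].
At the point, J = [[-14.0000, 16.0000], [1.0000, 0.0000]] (det J = -16.0000).
Solving J·Δ = −F gives Δ = (-1.0000, -2.3125).
Then the next iterate is (x, y)₁ = (-2.0000, 0.6875).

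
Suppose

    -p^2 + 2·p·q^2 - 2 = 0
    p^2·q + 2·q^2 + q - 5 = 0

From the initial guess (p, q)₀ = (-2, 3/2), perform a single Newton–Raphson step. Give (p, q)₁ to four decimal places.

At (-2, 3/2): F = (-15.0000, 7.0000).
Jacobian J = [[-2·p + 2·q^2, 4·p·q], [2·p·q, p^2 + 4·q + 1]].
At the point, J = [[8.5000, -12.0000], [-6.0000, 11.0000]] (det J = 21.5000).
Solving J·Δ = −F gives Δ = (3.7674, 1.4186).
Then the next iterate is (p, q)₁ = (1.7674, 2.9186).

(1.7674, 2.9186)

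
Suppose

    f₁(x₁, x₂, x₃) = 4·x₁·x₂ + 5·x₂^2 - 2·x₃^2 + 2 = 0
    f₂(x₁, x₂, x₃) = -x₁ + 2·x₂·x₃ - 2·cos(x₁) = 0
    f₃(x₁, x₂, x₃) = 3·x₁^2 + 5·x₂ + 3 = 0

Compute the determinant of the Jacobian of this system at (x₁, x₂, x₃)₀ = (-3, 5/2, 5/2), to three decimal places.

J = [[4·x₂, 4·x₁ + 10·x₂, -4·x₃], [2·sin(x₁) - 1, 2·x₃, 2·x₂], [6·x₁, 5, 0]].
At the point, J = [[10.000, 13.000, -10.000], [-1.28224, 5.000, 5.000], [-18.000, 5.000, 0.000]].
det J = -2255.888.

-2255.888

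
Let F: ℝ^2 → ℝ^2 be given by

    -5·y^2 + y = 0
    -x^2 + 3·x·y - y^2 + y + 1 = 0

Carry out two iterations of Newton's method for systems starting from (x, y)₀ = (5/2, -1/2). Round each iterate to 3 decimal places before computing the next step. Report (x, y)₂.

(1.026, -0.070)

At (5/2, -1/2): F = (-1.750, -9.750).
Jacobian J = [[0, -10·y + 1], [-2·x + 3·y, 3·x - 2·y + 1]].
At the point, J = [[0.000, 6.000], [-6.500, 9.500]] (det J = 39.000).
Solving J·Δ = −F gives Δ = (-1.074, 0.292).
Then the next iterate is (x, y)₁ = (1.426, -0.208).
Round to (1.426, -0.208) and repeat: F = (-0.42432, -2.17456), J = [[0.000, 3.080], [-3.476, 5.694]].
Δ = (-0.400, 0.138), so (x, y)₂ = (1.026, -0.070).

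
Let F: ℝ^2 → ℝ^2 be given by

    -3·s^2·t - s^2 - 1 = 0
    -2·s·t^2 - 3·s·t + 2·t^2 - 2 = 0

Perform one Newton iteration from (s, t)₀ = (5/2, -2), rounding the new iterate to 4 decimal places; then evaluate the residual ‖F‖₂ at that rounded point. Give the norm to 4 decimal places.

13.2523

At (5/2, -2): F = (30.2500, 1.0000).
Jacobian J = [[-6·s·t - 2·s, -3·s^2], [-2·t^2 - 3·t, -4·s·t - 3·s + 4·t]].
At the point, J = [[25.0000, -18.7500], [-2.0000, 4.5000]] (det J = 75.0000).
Solving J·Δ = −F gives Δ = (-2.0650, -1.1400).
Then the next iterate is (s, t)₁ = (0.4350, -3.1400).
Re-evaluating at (0.4350, -3.1400): F = (0.593275, 13.239048), so ‖F‖₂ = 13.2523.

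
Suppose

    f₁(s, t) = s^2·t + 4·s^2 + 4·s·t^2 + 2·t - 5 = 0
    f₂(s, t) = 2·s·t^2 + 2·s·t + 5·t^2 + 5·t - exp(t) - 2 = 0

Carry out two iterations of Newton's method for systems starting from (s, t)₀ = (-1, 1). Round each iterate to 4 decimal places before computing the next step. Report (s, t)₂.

At (-1, 1): F = (-2.0000, 1.281718).
Jacobian J = [[2·s·t + 8·s + 4·t^2, s^2 + 8·s·t + 2], [2·t^2 + 2·t, 4·s·t + 2·s + 10·t - exp(t) + 5]].
At the point, J = [[-6.0000, -5.0000], [4.0000, 6.281718]] (det J = -17.690309).
Solving J·Δ = −F gives Δ = (-0.3479, 0.0175).
Then the next iterate is (s, t)₁ = (-1.3479, 1.0175).
Round to (-1.3479, 1.0175) and repeat: F = (0.569009, -0.036194), J = [[-9.384952, -7.155072], [4.105613, 4.226977]].
Δ = (0.2085, -0.1939), so (s, t)₂ = (-1.1394, 0.8236).

(-1.1394, 0.8236)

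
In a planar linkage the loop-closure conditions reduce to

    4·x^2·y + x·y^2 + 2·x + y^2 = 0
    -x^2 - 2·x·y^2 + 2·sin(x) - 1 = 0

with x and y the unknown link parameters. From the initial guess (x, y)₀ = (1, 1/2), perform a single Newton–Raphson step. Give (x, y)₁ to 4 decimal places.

At (1, 1/2): F = (4.5000, -0.817058).
Jacobian J = [[8·x·y + y^2 + 2, 4·x^2 + 2·x·y + 2·y], [-2·x - 2·y^2 + 2·cos(x), -4·x·y]].
At the point, J = [[6.2500, 6.0000], [-1.419395, -2.0000]] (det J = -3.983628).
Solving J·Δ = −F gives Δ = (-1.0286, 0.3215).
Then the next iterate is (x, y)₁ = (-0.0286, 0.8215).

(-0.0286, 0.8215)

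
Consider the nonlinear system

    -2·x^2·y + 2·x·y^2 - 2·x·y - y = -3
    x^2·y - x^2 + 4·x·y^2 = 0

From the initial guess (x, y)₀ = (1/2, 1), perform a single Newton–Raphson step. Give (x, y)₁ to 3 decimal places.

At (1/2, 1): F = (1.500, 2.000).
Jacobian J = [[-4·x·y + 2·y^2 - 2·y, -2·x^2 + 4·x·y - 2·x - 1], [2·x·y - 2·x + 4·y^2, x^2 + 8·x·y]].
At the point, J = [[-2.000, -0.500], [4.000, 4.250]] (det J = -6.500).
Solving J·Δ = −F gives Δ = (1.135, -1.538).
Then the next iterate is (x, y)₁ = (1.635, -0.538).

(1.635, -0.538)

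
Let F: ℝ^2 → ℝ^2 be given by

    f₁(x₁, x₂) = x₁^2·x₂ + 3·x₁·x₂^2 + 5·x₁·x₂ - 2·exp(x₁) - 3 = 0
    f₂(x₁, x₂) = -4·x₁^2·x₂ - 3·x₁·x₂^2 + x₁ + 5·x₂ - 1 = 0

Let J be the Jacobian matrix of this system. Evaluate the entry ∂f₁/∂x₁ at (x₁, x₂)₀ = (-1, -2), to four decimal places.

∂f₁/∂x₁ = 2·x₁·x₂ + 3·x₂^2 + 5·x₂ - 2·exp(x₁).
At (-1, -2) this is 5.2642.

5.2642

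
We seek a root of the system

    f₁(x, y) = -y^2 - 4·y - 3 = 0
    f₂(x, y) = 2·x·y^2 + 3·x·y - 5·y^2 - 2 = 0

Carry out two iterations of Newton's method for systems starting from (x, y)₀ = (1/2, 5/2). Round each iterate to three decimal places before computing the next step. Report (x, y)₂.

At (1/2, 5/2): F = (-19.250, -23.250).
Jacobian J = [[0, -2·y - 4], [2·y^2 + 3·y, 4·x·y + 3·x - 10·y]].
At the point, J = [[0.000, -9.000], [20.000, -18.500]] (det J = 180.000).
Solving J·Δ = −F gives Δ = (-0.816, -2.139).
Then the next iterate is (x, y)₁ = (-0.316, 0.361).
Round to (-0.316, 0.361) and repeat: F = (-4.57432, -3.07620), J = [[0.000, -4.722], [1.34364, -5.01430]].
Δ = (-1.326, -0.969), so (x, y)₂ = (-1.642, -0.608).

(-1.642, -0.608)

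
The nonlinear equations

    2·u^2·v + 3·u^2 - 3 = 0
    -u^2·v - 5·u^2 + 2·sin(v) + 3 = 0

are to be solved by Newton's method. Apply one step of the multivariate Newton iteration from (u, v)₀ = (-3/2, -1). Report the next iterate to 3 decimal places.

(-0.798, -0.365)

At (-3/2, -1): F = (-0.750, -7.68294).
Jacobian J = [[4·u·v + 6·u, 2·u^2], [-2·u·v - 10·u, -u^2 + 2·cos(v)]].
At the point, J = [[-3.000, 4.500], [12.000, -1.16940]] (det J = -50.49181).
Solving J·Δ = −F gives Δ = (0.702, 0.635).
Then the next iterate is (u, v)₁ = (-0.798, -0.365).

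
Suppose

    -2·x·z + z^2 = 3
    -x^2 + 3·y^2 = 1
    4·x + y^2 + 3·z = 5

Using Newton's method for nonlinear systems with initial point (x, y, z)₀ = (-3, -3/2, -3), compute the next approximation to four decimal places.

At (-3, -3/2, -3): F = (-12.0000, -3.2500, -23.7500).
Jacobian J = [[-2·z, 0, -2·x + 2·z], [-2·x, 6·y, 0], [4, 2·y, 3]].
At the point, J = [[6.0000, 0.0000, 0.0000], [6.0000, -9.0000, 0.0000], [4.0000, -3.0000, 3.0000]] (det J = -162.0000).
Solving J·Δ = −F gives Δ = (2.0000, 0.9722, 6.2222).
Then the next iterate is (x, y, z)₁ = (-1.0000, -0.5278, 3.2222).

(-1.0000, -0.5278, 3.2222)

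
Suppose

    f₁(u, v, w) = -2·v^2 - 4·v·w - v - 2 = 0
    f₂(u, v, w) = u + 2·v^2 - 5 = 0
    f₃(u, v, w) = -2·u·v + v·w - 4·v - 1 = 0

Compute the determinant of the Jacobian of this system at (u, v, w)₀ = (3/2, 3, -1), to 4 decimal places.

-741.0000

J = [[0, -4·v - 4·w - 1, -4·v], [1, 4·v, 0], [-2·v, -2·u + w - 4, v]].
At the point, J = [[0.0000, -9.0000, -12.0000], [1.0000, 12.0000, 0.0000], [-6.0000, -8.0000, 3.0000]].
det J = -741.0000.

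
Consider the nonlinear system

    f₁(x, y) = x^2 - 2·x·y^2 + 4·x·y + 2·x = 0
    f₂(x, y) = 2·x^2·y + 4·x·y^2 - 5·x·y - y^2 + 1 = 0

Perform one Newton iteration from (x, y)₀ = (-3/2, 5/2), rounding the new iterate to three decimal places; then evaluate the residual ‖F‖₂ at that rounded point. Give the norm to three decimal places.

0.580

At (-3/2, 5/2): F = (3.000, -12.750).
Jacobian J = [[2·x - 2·y^2 + 4·y + 2, -4·x·y + 4·x], [4·x·y + 4·y^2 - 5·y, 2·x^2 + 8·x·y - 5·x - 2·y]].
At the point, J = [[-3.500, 9.000], [-2.500, -23.000]] (det J = 103.000).
Solving J·Δ = −F gives Δ = (-0.444, -0.506).
Then the next iterate is (x, y)₁ = (-1.944, 1.994).
Re-evaluating at (-1.944, 1.994): F = (-0.15538, 0.55918), so ‖F‖₂ = 0.580.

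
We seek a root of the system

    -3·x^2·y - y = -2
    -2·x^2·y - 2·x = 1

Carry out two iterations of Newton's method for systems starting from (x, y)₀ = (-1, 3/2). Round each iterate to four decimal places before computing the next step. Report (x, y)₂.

(-1.0000, 0.5000)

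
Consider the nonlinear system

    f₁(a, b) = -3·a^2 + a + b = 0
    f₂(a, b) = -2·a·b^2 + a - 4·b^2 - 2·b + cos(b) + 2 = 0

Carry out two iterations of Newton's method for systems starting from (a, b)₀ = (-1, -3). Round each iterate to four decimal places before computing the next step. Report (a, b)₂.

(0.3539, -1.3792)

At (-1, -3): F = (-7.0000, -11.989992).
Jacobian J = [[-6·a + 1, 1], [-2·b^2 + 1, -4·a·b - 8·b - sin(b) - 2]].
At the point, J = [[7.0000, 1.0000], [-17.0000, 10.141120]] (det J = 87.987840).
Solving J·Δ = −F gives Δ = (0.6705, 2.3063).
Then the next iterate is (a, b)₁ = (-0.3295, -0.6937).
Round to (-0.3295, -0.6937) and repeat: F = (-1.348911, 2.219031), J = [[2.9770, 1.0000], [0.037561, 3.274690]].
Δ = (0.6834, -0.6855), so (a, b)₂ = (0.3539, -1.3792).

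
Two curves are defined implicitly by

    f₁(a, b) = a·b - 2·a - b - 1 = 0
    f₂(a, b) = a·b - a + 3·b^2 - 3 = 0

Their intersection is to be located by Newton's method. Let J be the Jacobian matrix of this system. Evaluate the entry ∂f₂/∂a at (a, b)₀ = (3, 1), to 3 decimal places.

0.000

∂f₂/∂a = b - 1.
At (3, 1) this is 0.000.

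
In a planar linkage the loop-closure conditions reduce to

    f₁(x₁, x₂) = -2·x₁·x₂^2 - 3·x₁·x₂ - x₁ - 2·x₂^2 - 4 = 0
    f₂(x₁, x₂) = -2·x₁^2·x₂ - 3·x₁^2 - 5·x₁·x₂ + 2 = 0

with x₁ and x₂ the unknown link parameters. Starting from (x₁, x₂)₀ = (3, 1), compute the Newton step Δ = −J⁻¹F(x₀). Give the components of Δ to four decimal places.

At (3, 1): F = (-24.0000, -58.0000).
Jacobian J = [[-2·x₂^2 - 3·x₂ - 1, -4·x₁·x₂ - 3·x₁ - 4·x₂], [-4·x₁·x₂ - 6·x₁ - 5·x₂, -2·x₁^2 - 5·x₁]].
At the point, J = [[-6.0000, -25.0000], [-35.0000, -33.0000]] (det J = -677.0000).
Solving J·Δ = −F gives Δ = (-0.9719, -0.7267).

(-0.9719, -0.7267)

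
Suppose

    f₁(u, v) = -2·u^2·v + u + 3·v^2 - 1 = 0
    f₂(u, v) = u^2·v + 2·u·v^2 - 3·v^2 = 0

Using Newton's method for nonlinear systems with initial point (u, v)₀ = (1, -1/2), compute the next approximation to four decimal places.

(1.0714, -0.1071)

At (1, -1/2): F = (1.7500, -0.7500).
Jacobian J = [[-4·u·v + 1, -2·u^2 + 6·v], [2·u·v + 2·v^2, u^2 + 4·u·v - 6·v]].
At the point, J = [[3.0000, -5.0000], [-0.5000, 2.0000]] (det J = 3.5000).
Solving J·Δ = −F gives Δ = (0.0714, 0.3929).
Then the next iterate is (u, v)₁ = (1.0714, -0.1071).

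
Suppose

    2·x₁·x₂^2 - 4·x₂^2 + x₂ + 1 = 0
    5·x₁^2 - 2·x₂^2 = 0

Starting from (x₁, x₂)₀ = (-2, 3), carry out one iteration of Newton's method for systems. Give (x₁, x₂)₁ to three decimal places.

(-1.213, 1.855)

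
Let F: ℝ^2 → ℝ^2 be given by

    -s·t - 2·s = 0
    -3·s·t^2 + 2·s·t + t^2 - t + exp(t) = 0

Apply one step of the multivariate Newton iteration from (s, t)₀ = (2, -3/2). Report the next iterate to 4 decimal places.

(0.2777, -1.5694)

At (2, -3/2): F = (-1.0000, -15.526870).
Jacobian J = [[-t - 2, -s], [-3·t^2 + 2·t, -6·s·t + 2·s + 2·t + exp(t) - 1]].
At the point, J = [[-0.5000, -2.0000], [-9.7500, 18.223130]] (det J = -28.611565).
Solving J·Δ = −F gives Δ = (-1.7223, -0.0694).
Then the next iterate is (s, t)₁ = (0.2777, -1.5694).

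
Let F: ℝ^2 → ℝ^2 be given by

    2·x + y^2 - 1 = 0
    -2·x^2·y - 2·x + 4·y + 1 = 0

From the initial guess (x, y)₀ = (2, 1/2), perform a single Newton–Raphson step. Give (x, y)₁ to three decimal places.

At (2, 1/2): F = (3.250, -5.000).
Jacobian J = [[2, 2·y], [-4·x·y - 2, -2·x^2 + 4]].
At the point, J = [[2.000, 1.000], [-6.000, -4.000]] (det J = -2.000).
Solving J·Δ = −F gives Δ = (-4.000, 4.750).
Then the next iterate is (x, y)₁ = (-2.000, 5.250).

(-2.000, 5.250)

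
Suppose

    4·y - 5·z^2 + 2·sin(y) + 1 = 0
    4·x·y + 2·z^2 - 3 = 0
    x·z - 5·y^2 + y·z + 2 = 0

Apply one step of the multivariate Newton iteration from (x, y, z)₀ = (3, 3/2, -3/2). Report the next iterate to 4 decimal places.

At (3, 3/2, -3/2): F = (-2.255010, 19.5000, -16.0000).
Jacobian J = [[0, 2·cos(y) + 4, -10·z], [4·y, 4·x, 4·z], [z, -10·y + z, x + y]].
At the point, J = [[0.0000, 4.141474, 15.0000], [6.0000, 12.0000, -6.0000], [-1.5000, -16.5000, 4.5000]] (det J = -1289.546539).
Solving J·Δ = −F gives Δ = (-1.4041, -0.7450, 0.3560).
Then the next iterate is (x, y, z)₁ = (1.5959, 0.7550, -1.1440).

(1.5959, 0.7550, -1.1440)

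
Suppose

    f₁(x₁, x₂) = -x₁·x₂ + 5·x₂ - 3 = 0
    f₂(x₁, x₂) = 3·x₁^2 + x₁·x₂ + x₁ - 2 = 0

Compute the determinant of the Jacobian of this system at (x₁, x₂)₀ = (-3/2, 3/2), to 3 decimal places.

44.500

J = [[-x₂, -x₁ + 5], [6·x₁ + x₂ + 1, x₁]].
At the point, J = [[-1.500, 6.500], [-6.500, -1.500]].
det J = 44.500.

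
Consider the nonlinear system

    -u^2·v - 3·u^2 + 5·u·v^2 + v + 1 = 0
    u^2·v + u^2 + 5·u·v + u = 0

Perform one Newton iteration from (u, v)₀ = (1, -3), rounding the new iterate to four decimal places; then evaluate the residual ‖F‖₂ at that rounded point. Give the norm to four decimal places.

5.6807

At (1, -3): F = (43.0000, -16.0000).
Jacobian J = [[-2·u·v - 6·u + 5·v^2, -u^2 + 10·u·v + 1], [2·u·v + 2·u + 5·v + 1, u^2 + 5·u]].
At the point, J = [[45.0000, -30.0000], [-18.0000, 6.0000]] (det J = -270.0000).
Solving J·Δ = −F gives Δ = (-0.8222, 0.2000).
Then the next iterate is (u, v)₁ = (0.1778, -2.8000).
Re-evaluating at (0.1778, -2.8000): F = (5.163437, -2.368303), so ‖F‖₂ = 5.6807.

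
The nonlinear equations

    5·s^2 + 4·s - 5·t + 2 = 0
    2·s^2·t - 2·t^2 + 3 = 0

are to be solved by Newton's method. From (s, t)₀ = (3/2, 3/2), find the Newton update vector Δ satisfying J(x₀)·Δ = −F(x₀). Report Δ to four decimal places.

(-0.5227, 0.3636)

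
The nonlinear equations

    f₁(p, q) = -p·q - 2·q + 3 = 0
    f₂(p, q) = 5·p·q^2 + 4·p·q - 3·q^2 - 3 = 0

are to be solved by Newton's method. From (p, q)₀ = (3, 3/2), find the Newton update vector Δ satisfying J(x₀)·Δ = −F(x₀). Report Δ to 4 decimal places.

(0.4211, -1.0263)

At (3, 3/2): F = (-4.5000, 42.0000).
Jacobian J = [[-q, -p - 2], [5·q^2 + 4·q, 10·p·q + 4·p - 6·q]].
At the point, J = [[-1.5000, -5.0000], [17.2500, 48.0000]] (det J = 14.2500).
Solving J·Δ = −F gives Δ = (0.4211, -1.0263).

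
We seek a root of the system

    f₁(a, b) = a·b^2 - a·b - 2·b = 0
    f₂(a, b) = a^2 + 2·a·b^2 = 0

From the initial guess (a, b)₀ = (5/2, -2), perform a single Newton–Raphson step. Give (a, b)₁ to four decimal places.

At (5/2, -2): F = (19.0000, 26.2500).
Jacobian J = [[b^2 - b, 2·a·b - a - 2], [2·a + 2·b^2, 4·a·b]].
At the point, J = [[6.0000, -14.5000], [13.0000, -20.0000]] (det J = 68.5000).
Solving J·Δ = −F gives Δ = (-0.0091, 1.3066).
Then the next iterate is (a, b)₁ = (2.4909, -0.6934).

(2.4909, -0.6934)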